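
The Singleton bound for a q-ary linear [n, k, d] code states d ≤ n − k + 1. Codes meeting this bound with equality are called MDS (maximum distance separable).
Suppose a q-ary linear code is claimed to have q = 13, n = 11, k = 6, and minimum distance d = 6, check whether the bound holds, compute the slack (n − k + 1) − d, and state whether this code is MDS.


Singleton RHS = n − k + 1 = 6, slack = 0, bound satisfied, MDS.

Singleton bound: d ≤ n − k + 1.
Here n = 11, k = 6, so n − k + 1 = 6.
Given d = 6, check d ≤ 6: YES.
Slack = (n − k + 1) − d = 0.
The code is MDS (slack = 0).
Description: the claimed parameters are [11, 6, 6]_13; such a code would be MDS (meets Singleton bound).


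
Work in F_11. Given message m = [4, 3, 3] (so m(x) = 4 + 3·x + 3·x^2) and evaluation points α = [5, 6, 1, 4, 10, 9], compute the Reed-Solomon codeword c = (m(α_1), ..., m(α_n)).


c = [6, 9, 10, 9, 4, 10]

Message polynomial: m(x) = 4 + 3·x + 3·x^2 (mod 11).
For each evaluation point α_i, compute m(α_i) mod 11:
  α_1 = 5: Horner steps 3 → 7 → 6, so m(5) = 6.
  α_2 = 6: Horner steps 3 → 10 → 9, so m(6) = 9.
  α_3 = 1: Horner steps 3 → 6 → 10, so m(1) = 10.
  α_4 = 4: Horner steps 3 → 4 → 9, so m(4) = 9.
  α_5 = 10: Horner steps 3 → 0 → 4, so m(10) = 4.
  α_6 = 9: Horner steps 3 → 8 → 10, so m(9) = 10.
Codeword c = [6, 9, 10, 9, 4, 10] ∈ F_11^6.


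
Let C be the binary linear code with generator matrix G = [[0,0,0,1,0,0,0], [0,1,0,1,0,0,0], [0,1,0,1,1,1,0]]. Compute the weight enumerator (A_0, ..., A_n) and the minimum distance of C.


Weight distribution: A_0 = 1, A_1 = 2, A_2 = 2, A_3 = 2, A_4 = 1. Minimum distance d = 1.

Enumerate all 2^3 = 8 messages m ∈ F_2^3.
For each, compute codeword c = mG in F_2^7, then tally its weight.
  m = 000 → c = 0000000, weight = 0.
  m = 100 → c = 0001000, weight = 1.
  m = 010 → c = 0101000, weight = 2.
  m = 110 → c = 0100000, weight = 1.
  m = 001 → c = 0101110, weight = 4.
  m = 101 → c = 0100110, weight = 3.
  m = 011 → c = 0000110, weight = 2.
  m = 111 → c = 0001110, weight = 3.
Tally weights:
  weight 0: 1 codewords.
  weight 1: 2 codewords.
  weight 2: 2 codewords.
  weight 3: 2 codewords.
  weight 4: 1 codewords.
Minimum distance d = smallest w > 0 with A_w > 0 = 1.
Sanity: Σ A_w = 8 = 2^3 = 8 ✓.


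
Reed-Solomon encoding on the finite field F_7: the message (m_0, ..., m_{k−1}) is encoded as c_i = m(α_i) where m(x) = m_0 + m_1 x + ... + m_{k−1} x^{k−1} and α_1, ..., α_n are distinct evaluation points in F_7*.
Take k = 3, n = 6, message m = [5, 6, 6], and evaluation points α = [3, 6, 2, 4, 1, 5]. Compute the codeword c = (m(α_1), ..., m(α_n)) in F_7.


c = [0, 5, 6, 6, 3, 3]

Message polynomial: m(x) = 5 + 6·x + 6·x^2 (mod 7).
For each evaluation point α_i, compute m(α_i) mod 7:
  α_1 = 3: Horner steps 6 → 3 → 0, so m(3) = 0.
  α_2 = 6: Horner steps 6 → 0 → 5, so m(6) = 5.
  α_3 = 2: Horner steps 6 → 4 → 6, so m(2) = 6.
  α_4 = 4: Horner steps 6 → 2 → 6, so m(4) = 6.
  α_5 = 1: Horner steps 6 → 5 → 3, so m(1) = 3.
  α_6 = 5: Horner steps 6 → 1 → 3, so m(5) = 3.
Codeword c = [0, 5, 6, 6, 3, 3] ∈ F_7^6.


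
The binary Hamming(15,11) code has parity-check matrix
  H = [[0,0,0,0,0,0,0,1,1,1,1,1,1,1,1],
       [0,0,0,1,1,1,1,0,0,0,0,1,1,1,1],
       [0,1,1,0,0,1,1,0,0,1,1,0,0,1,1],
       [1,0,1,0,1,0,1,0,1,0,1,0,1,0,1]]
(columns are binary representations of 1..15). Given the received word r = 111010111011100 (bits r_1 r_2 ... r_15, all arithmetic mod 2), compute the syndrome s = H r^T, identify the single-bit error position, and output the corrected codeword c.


s = (1, 0, 0, 1)^T, error position = 9, corrected codeword c = 111010110011100

Compute s = H r^T mod 2 one row at a time:
  s_1 = 1 + 1 + 0 + 1 + 1 + 1 + 0 + 0 = 5 ≡ 1 (mod 2).
  s_2 = 0 + 1 + 0 + 1 + 1 + 1 + 0 + 0 = 4 ≡ 0 (mod 2).
  s_3 = 1 + 1 + 0 + 1 + 0 + 1 + 0 + 0 = 4 ≡ 0 (mod 2).
  s_4 = 1 + 1 + 1 + 1 + 1 + 1 + 1 + 0 = 7 ≡ 1 (mod 2).
s = (1, 0, 0, 1)^T — this equals column 9 of H (binary 1001), so error is at position 9.
Correct: flip bit 9 of r = 111010111011100 to get c = 111010110011100.


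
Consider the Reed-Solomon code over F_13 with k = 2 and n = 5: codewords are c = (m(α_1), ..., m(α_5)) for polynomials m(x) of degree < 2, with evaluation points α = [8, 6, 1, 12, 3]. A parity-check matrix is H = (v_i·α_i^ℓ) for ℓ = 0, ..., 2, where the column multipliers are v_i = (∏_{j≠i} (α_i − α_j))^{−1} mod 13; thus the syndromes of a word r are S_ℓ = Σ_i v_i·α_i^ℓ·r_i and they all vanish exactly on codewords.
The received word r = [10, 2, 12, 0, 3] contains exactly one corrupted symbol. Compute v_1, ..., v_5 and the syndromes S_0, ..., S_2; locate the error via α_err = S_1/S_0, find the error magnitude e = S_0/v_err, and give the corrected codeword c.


S = (10, 10, 10), error at position 3, error magnitude e = 4, c = [10, 2, 8, 0, 3].

Step 1: column multipliers v_i = (∏_{j≠i}(α_i − α_j))^{−1} mod 13.
  i = 1 (α = 8): (8−6)(8−1)(8−12)(8−3) = 2·7·(−4)·5 = −280 ≡ 6, so v_1 = 6^{−1} = 11 (mod 13).
  i = 2 (α = 6): (6−8)(6−1)(6−12)(6−3) = (−2)·5·(−6)·3 = 180 ≡ 11, so v_2 = 11^{−1} = 6 (mod 13).
  i = 3 (α = 1): (1−8)(1−6)(1−12)(1−3) = (−7)·(−5)·(−11)·(−2) = 770 ≡ 3, so v_3 = 3^{−1} = 9 (mod 13).
  i = 4 (α = 12): (12−8)(12−6)(12−1)(12−3) = 4·6·11·9 = 2376 ≡ 10, so v_4 = 10^{−1} = 4 (mod 13).
  i = 5 (α = 3): (3−8)(3−6)(3−1)(3−12) = (−5)·(−3)·2·(−9) = −270 ≡ 3, so v_5 = 3^{−1} = 9 (mod 13).
  v = [11, 6, 9, 4, 9].
Step 2: syndromes of r = [10, 2, 12, 0, 3] (all sums mod 13).
  S_0 = Σ v_i r_i = 11·10 + 6·2 + 9·12 + 4·0 + 9·3 = 257 ≡ 10.
  S_1 = Σ v_i α_i r_i = 11·8·10 + 6·6·2 + 9·1·12 + 4·12·0 + 9·3·3 = 1141 ≡ 10.
  α_i^2 mod 13 = [12, 10, 1, 1, 9].
  S_2 = Σ v_i α_i^2 r_i = 11·12·10 + 6·10·2 + 9·1·12 + 4·1·0 + 9·9·3 = 1791 ≡ 10.
  S = (10, 10, 10) ≠ 0, so r is not a codeword (an error is present).
Step 3: locate the error. For a single error e at position i, S_ℓ = v_i·e·α_i^ℓ, so α_err = S_1/S_0.
  S_0^{−1} = 10^{−1} = 4 (mod 13), so α_err = 10·4 = 40 ≡ 1 = α_3. Error position i = 3.
  Consistency check: S_2/S_1 = 10·4 = 40 ≡ 1 = α_err ✓ (single-error assumption holds).
Step 4: error magnitude e = S_0/v_3 = S_0·∏_{j≠3}(α_3 − α_j) = 10·3 = 30 ≡ 4 (mod 13).
Step 5: correct position 3: c_3 = r_3 − e = 12 − 4 ≡ 8 (mod 13). Hence c = [10, 2, 8, 0, 3].
  Check: interpolating c through the α_i gives m(x) = 4 + 4·x (degree < 2) with m(α_i) = c_i for every i, so c is indeed a codeword.


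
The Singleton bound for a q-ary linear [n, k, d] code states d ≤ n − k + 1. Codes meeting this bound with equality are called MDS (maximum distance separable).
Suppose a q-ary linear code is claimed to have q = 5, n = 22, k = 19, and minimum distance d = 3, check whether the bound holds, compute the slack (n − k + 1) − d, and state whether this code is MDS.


Singleton RHS = n − k + 1 = 4, slack = 1, bound satisfied, not MDS.

Singleton bound: d ≤ n − k + 1.
Here n = 22, k = 19, so n − k + 1 = 4.
Given d = 3, check d ≤ 4: YES.
Slack = (n − k + 1) − d = 1.
The code is NOT MDS (slack = 1 > 0).
Description: the claimed parameters are [22, 19, 3]_5; such a code would be non-MDS.


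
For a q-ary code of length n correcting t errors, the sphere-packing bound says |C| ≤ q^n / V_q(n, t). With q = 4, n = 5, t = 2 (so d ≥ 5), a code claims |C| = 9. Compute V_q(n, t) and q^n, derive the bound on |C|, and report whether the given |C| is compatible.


V_q(n, t) = 106, q^n = 1024, Hamming bound = 9, |C| = 9 ≤ bound (satisfied).

Step 1: Compute V_q(n, t) = Σ_{j=0}^2 C(n, j) (q−1)^j.
  j = 0: C(5,0)·(3)^0 = 1·1 = 1.
  j = 1: C(5,1)·(3)^1 = 5·3 = 15.
  j = 2: C(5,2)·(3)^2 = 10·9 = 90.
  V_q(n, t) = 1 + 15 + 90 = 106.
Step 2: q^n = 4^5 = 1024.
Step 3: Hamming bound ⌊q^n / V_q(n,t)⌋ = ⌊1024/106⌋ = 9.
Step 4: Compare |C| = 9 to 9: satisfied.
The claimed |C| lies at the Hamming bound (tight).


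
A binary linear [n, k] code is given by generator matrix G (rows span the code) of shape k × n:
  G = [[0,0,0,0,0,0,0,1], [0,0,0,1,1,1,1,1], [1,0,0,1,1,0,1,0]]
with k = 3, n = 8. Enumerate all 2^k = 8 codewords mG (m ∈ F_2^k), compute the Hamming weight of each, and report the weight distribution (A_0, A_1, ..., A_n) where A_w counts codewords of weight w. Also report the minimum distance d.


Weight distribution: A_0 = 1, A_1 = 1, A_2 = 1, A_3 = 1, A_4 = 2, A_5 = 2. Minimum distance d = 1.

Enumerate all 2^3 = 8 messages m ∈ F_2^3.
For each, compute codeword c = mG in F_2^8, then tally its weight.
  m = 000 → c = 00000000, weight = 0.
  m = 100 → c = 00000001, weight = 1.
  m = 010 → c = 00011111, weight = 5.
  m = 110 → c = 00011110, weight = 4.
  m = 001 → c = 10011010, weight = 4.
  m = 101 → c = 10011011, weight = 5.
  m = 011 → c = 10000101, weight = 3.
  m = 111 → c = 10000100, weight = 2.
Tally weights:
  weight 0: 1 codewords.
  weight 1: 1 codewords.
  weight 2: 1 codewords.
  weight 3: 1 codewords.
  weight 4: 2 codewords.
  weight 5: 2 codewords.
Minimum distance d = smallest w > 0 with A_w > 0 = 1.
Sanity: Σ A_w = 8 = 2^3 = 8 ✓.


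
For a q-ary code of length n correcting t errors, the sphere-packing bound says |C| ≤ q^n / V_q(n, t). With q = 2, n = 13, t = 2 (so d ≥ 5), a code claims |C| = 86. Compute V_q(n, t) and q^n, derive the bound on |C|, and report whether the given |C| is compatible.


V_q(n, t) = 92, q^n = 8192, Hamming bound = 89, |C| = 86 ≤ bound (satisfied).

Step 1: Compute V_q(n, t) = Σ_{j=0}^2 C(n, j) (q−1)^j.
  j = 0: C(13,0)·(1)^0 = 1·1 = 1.
  j = 1: C(13,1)·(1)^1 = 13·1 = 13.
  j = 2: C(13,2)·(1)^2 = 78·1 = 78.
  V_q(n, t) = 1 + 13 + 78 = 92.
Step 2: q^n = 2^13 = 8192.
Step 3: Hamming bound ⌊q^n / V_q(n,t)⌋ = ⌊8192/92⌋ = 89.
Step 4: Compare |C| = 86 to 89: satisfied.
The claimed |C| lies below the Hamming bound.


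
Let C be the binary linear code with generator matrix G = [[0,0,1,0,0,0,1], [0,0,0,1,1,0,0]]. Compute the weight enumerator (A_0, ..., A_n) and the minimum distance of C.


Weight distribution: A_0 = 1, A_2 = 2, A_4 = 1. Minimum distance d = 2.

Enumerate all 2^2 = 4 messages m ∈ F_2^2.
For each, compute codeword c = mG in F_2^7, then tally its weight.
  m = 00 → c = 0000000, weight = 0.
  m = 10 → c = 0010001, weight = 2.
  m = 01 → c = 0001100, weight = 2.
  m = 11 → c = 0011101, weight = 4.
Tally weights:
  weight 0: 1 codewords.
  weight 2: 2 codewords.
  weight 4: 1 codewords.
Minimum distance d = smallest w > 0 with A_w > 0 = 2.
Sanity: Σ A_w = 4 = 2^2 = 4 ✓.


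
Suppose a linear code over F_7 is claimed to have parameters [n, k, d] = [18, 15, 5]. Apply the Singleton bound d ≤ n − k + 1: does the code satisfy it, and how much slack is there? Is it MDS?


Singleton RHS = n − k + 1 = 4, slack = -1, bound violated (no such code; not MDS).

Singleton bound: d ≤ n − k + 1.
Here n = 18, k = 15, so n − k + 1 = 4.
Given d = 5, check d ≤ 4: NO.
Slack = (n − k + 1) − d = -1.
The slack is negative: d = 5 exceeds n − k + 1 = 4 by 1, so the Singleton bound is violated and no linear [18, 15, 5]_7 code can exist. In particular it is not MDS (MDS requires d = n − k + 1 exactly).
Description: the claimed parameters are [18, 15, 5]_7; such a code would be impossible (violates the Singleton bound).


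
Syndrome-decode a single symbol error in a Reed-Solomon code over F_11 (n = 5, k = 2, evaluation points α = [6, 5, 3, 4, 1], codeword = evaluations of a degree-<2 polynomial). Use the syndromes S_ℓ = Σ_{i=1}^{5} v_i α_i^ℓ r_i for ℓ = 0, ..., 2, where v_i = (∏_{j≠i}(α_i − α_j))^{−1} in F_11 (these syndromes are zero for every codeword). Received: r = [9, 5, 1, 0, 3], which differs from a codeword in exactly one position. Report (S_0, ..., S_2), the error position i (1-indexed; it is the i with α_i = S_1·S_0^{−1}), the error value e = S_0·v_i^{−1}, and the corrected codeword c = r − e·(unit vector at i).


S = (2, 10, 6), error at position 2, error magnitude e = 6, c = [9, 10, 1, 0, 3].

Step 1: column multipliers v_i = (∏_{j≠i}(α_i − α_j))^{−1} mod 11.
  i = 1 (α = 6): (6−5)(6−3)(6−4)(6−1) = 1·3·2·5 = 30 ≡ 8, so v_1 = 8^{−1} = 7 (mod 11).
  i = 2 (α = 5): (5−6)(5−3)(5−4)(5−1) = (−1)·2·1·4 = −8 ≡ 3, so v_2 = 3^{−1} = 4 (mod 11).
  i = 3 (α = 3): (3−6)(3−5)(3−4)(3−1) = (−3)·(−2)·(−1)·2 = −12 ≡ 10, so v_3 = 10^{−1} = 10 (mod 11).
  i = 4 (α = 4): (4−6)(4−5)(4−3)(4−1) = (−2)·(−1)·1·3 = 6 ≡ 6, so v_4 = 6^{−1} = 2 (mod 11).
  i = 5 (α = 1): (1−6)(1−5)(1−3)(1−4) = (−5)·(−4)·(−2)·(−3) = 120 ≡ 10, so v_5 = 10^{−1} = 10 (mod 11).
  v = [7, 4, 10, 2, 10].
Step 2: syndromes of r = [9, 5, 1, 0, 3] (all sums mod 11).
  S_0 = Σ v_i r_i = 7·9 + 4·5 + 10·1 + 2·0 + 10·3 = 123 ≡ 2.
  S_1 = Σ v_i α_i r_i = 7·6·9 + 4·5·5 + 10·3·1 + 2·4·0 + 10·1·3 = 538 ≡ 10.
  α_i^2 mod 11 = [3, 3, 9, 5, 1].
  S_2 = Σ v_i α_i^2 r_i = 7·3·9 + 4·3·5 + 10·9·1 + 2·5·0 + 10·1·3 = 369 ≡ 6.
  S = (2, 10, 6) ≠ 0, so r is not a codeword (an error is present).
Step 3: locate the error. For a single error e at position i, S_ℓ = v_i·e·α_i^ℓ, so α_err = S_1/S_0.
  S_0^{−1} = 2^{−1} = 6 (mod 11), so α_err = 10·6 = 60 ≡ 5 = α_2. Error position i = 2.
  Consistency check: S_2/S_1 = 6·10 = 60 ≡ 5 = α_err ✓ (single-error assumption holds).
Step 4: error magnitude e = S_0/v_2 = S_0·∏_{j≠2}(α_2 − α_j) = 2·3 = 6 ≡ 6 (mod 11).
Step 5: correct position 2: c_2 = r_2 − e = 5 − 6 ≡ 10 (mod 11). Hence c = [9, 10, 1, 0, 3].
  Check: interpolating c through the α_i gives m(x) = 4 + 10·x (degree < 2) with m(α_i) = c_i for every i, so c is indeed a codeword.


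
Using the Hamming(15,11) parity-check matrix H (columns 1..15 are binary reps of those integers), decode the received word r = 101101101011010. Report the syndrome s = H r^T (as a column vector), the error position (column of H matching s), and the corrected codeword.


s = (0, 1, 1, 1)^T, error position = 7, corrected codeword c = 101101001011010

Compute s = H r^T mod 2 one row at a time:
  s_1 = 0 + 1 + 0 + 1 + 1 + 0 + 1 + 0 = 4 ≡ 0 (mod 2).
  s_2 = 1 + 0 + 1 + 1 + 1 + 0 + 1 + 0 = 5 ≡ 1 (mod 2).
  s_3 = 0 + 1 + 1 + 1 + 0 + 1 + 1 + 0 = 5 ≡ 1 (mod 2).
  s_4 = 1 + 1 + 0 + 1 + 1 + 1 + 0 + 0 = 5 ≡ 1 (mod 2).
s = (0, 1, 1, 1)^T — this equals column 7 of H (binary 0111), so error is at position 7.
Correct: flip bit 7 of r = 101101101011010 to get c = 101101001011010.


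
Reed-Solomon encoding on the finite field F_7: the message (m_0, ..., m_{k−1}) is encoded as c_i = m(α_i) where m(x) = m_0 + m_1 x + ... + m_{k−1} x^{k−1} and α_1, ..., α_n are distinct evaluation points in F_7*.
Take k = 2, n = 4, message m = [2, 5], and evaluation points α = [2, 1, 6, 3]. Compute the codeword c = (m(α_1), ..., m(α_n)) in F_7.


c = [5, 0, 4, 3]

Message polynomial: m(x) = 2 + 5·x (mod 7).
For each evaluation point α_i, compute m(α_i) mod 7:
  α_1 = 2: Horner steps 5 → 5, so m(2) = 5.
  α_2 = 1: Horner steps 5 → 0, so m(1) = 0.
  α_3 = 6: Horner steps 5 → 4, so m(6) = 4.
  α_4 = 3: Horner steps 5 → 3, so m(3) = 3.
Codeword c = [5, 0, 4, 3] ∈ F_7^4.


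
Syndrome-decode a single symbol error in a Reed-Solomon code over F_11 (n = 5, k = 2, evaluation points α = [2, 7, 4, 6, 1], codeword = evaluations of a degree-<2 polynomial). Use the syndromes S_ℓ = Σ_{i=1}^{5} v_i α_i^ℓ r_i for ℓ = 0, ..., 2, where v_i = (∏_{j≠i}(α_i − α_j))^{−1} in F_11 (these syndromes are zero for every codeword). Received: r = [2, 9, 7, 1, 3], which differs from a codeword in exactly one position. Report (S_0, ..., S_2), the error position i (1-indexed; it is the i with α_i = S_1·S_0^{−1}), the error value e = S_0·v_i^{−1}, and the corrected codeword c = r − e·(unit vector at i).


S = (10, 10, 10), error at position 5, error magnitude e = 9, c = [2, 9, 7, 1, 5].

Step 1: column multipliers v_i = (∏_{j≠i}(α_i − α_j))^{−1} mod 11.
  i = 1 (α = 2): (2−7)(2−4)(2−6)(2−1) = (−5)·(−2)·(−4)·1 = −40 ≡ 4, so v_1 = 4^{−1} = 3 (mod 11).
  i = 2 (α = 7): (7−2)(7−4)(7−6)(7−1) = 5·3·1·6 = 90 ≡ 2, so v_2 = 2^{−1} = 6 (mod 11).
  i = 3 (α = 4): (4−2)(4−7)(4−6)(4−1) = 2·(−3)·(−2)·3 = 36 ≡ 3, so v_3 = 3^{−1} = 4 (mod 11).
  i = 4 (α = 6): (6−2)(6−7)(6−4)(6−1) = 4·(−1)·2·5 = −40 ≡ 4, so v_4 = 4^{−1} = 3 (mod 11).
  i = 5 (α = 1): (1−2)(1−7)(1−4)(1−6) = (−1)·(−6)·(−3)·(−5) = 90 ≡ 2, so v_5 = 2^{−1} = 6 (mod 11).
  v = [3, 6, 4, 3, 6].
Step 2: syndromes of r = [2, 9, 7, 1, 3] (all sums mod 11).
  S_0 = Σ v_i r_i = 3·2 + 6·9 + 4·7 + 3·1 + 6·3 = 109 ≡ 10.
  S_1 = Σ v_i α_i r_i = 3·2·2 + 6·7·9 + 4·4·7 + 3·6·1 + 6·1·3 = 538 ≡ 10.
  α_i^2 mod 11 = [4, 5, 5, 3, 1].
  S_2 = Σ v_i α_i^2 r_i = 3·4·2 + 6·5·9 + 4·5·7 + 3·3·1 + 6·1·3 = 461 ≡ 10.
  S = (10, 10, 10) ≠ 0, so r is not a codeword (an error is present).
Step 3: locate the error. For a single error e at position i, S_ℓ = v_i·e·α_i^ℓ, so α_err = S_1/S_0.
  S_0^{−1} = 10^{−1} = 10 (mod 11), so α_err = 10·10 = 100 ≡ 1 = α_5. Error position i = 5.
  Consistency check: S_2/S_1 = 10·10 = 100 ≡ 1 = α_err ✓ (single-error assumption holds).
Step 4: error magnitude e = S_0/v_5 = S_0·∏_{j≠5}(α_5 − α_j) = 10·2 = 20 ≡ 9 (mod 11).
Step 5: correct position 5: c_5 = r_5 − e = 3 − 9 ≡ 5 (mod 11). Hence c = [2, 9, 7, 1, 5].
  Check: interpolating c through the α_i gives m(x) = 8 + 8·x (degree < 2) with m(α_i) = c_i for every i, so c is indeed a codeword.


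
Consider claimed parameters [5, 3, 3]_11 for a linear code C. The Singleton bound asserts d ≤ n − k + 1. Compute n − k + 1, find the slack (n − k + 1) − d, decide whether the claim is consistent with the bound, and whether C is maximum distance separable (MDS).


Singleton RHS = n − k + 1 = 3, slack = 0, bound satisfied, MDS.

Singleton bound: d ≤ n − k + 1.
Here n = 5, k = 3, so n − k + 1 = 3.
Given d = 3, check d ≤ 3: YES.
Slack = (n − k + 1) − d = 0.
The code is MDS (slack = 0).
Description: the claimed parameters are [5, 3, 3]_11; such a code would be MDS (meets Singleton bound).


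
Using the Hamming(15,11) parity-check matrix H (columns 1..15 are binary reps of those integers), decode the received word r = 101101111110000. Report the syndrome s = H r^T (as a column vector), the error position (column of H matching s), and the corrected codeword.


s = (0, 1, 1, 1)^T, error position = 7, corrected codeword c = 101101011110000

Compute s = H r^T mod 2 one row at a time:
  s_1 = 1 + 1 + 1 + 1 + 0 + 0 + 0 + 0 = 4 ≡ 0 (mod 2).
  s_2 = 1 + 0 + 1 + 1 + 0 + 0 + 0 + 0 = 3 ≡ 1 (mod 2).
  s_3 = 0 + 1 + 1 + 1 + 1 + 1 + 0 + 0 = 5 ≡ 1 (mod 2).
  s_4 = 1 + 1 + 0 + 1 + 1 + 1 + 0 + 0 = 5 ≡ 1 (mod 2).
s = (0, 1, 1, 1)^T — this equals column 7 of H (binary 0111), so error is at position 7.
Correct: flip bit 7 of r = 101101111110000 to get c = 101101011110000.


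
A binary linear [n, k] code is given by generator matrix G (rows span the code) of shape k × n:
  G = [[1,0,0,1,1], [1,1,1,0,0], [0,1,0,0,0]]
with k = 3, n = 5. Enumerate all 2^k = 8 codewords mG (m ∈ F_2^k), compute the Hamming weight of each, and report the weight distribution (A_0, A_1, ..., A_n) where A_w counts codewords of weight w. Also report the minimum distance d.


Weight distribution: A_0 = 1, A_1 = 1, A_2 = 1, A_3 = 3, A_4 = 2. Minimum distance d = 1.

Enumerate all 2^3 = 8 messages m ∈ F_2^3.
For each, compute codeword c = mG in F_2^5, then tally its weight.
  m = 000 → c = 00000, weight = 0.
  m = 100 → c = 10011, weight = 3.
  m = 010 → c = 11100, weight = 3.
  m = 110 → c = 01111, weight = 4.
  m = 001 → c = 01000, weight = 1.
  m = 101 → c = 11011, weight = 4.
  m = 011 → c = 10100, weight = 2.
  m = 111 → c = 00111, weight = 3.
Tally weights:
  weight 0: 1 codewords.
  weight 1: 1 codewords.
  weight 2: 1 codewords.
  weight 3: 3 codewords.
  weight 4: 2 codewords.
Minimum distance d = smallest w > 0 with A_w > 0 = 1.
Sanity: Σ A_w = 8 = 2^3 = 8 ✓.


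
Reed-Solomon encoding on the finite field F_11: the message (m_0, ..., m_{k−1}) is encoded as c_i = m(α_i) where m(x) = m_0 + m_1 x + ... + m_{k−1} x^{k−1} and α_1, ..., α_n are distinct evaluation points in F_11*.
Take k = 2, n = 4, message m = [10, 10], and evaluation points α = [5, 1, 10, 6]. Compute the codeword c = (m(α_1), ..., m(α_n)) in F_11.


c = [5, 9, 0, 4]

Message polynomial: m(x) = 10 + 10·x (mod 11).
For each evaluation point α_i, compute m(α_i) mod 11:
  α_1 = 5: Horner steps 10 → 5, so m(5) = 5.
  α_2 = 1: Horner steps 10 → 9, so m(1) = 9.
  α_3 = 10: Horner steps 10 → 0, so m(10) = 0.
  α_4 = 6: Horner steps 10 → 4, so m(6) = 4.
Codeword c = [5, 9, 0, 4] ∈ F_11^4.


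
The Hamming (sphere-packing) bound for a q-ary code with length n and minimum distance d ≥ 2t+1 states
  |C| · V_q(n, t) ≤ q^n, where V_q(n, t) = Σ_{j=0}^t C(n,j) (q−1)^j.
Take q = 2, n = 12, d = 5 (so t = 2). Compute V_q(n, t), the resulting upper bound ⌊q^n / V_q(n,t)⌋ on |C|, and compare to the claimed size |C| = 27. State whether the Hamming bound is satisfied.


V_q(n, t) = 79, q^n = 4096, Hamming bound = 51, |C| = 27 ≤ bound (satisfied).

Step 1: Compute V_q(n, t) = Σ_{j=0}^2 C(n, j) (q−1)^j.
  j = 0: C(12,0)·(1)^0 = 1·1 = 1.
  j = 1: C(12,1)·(1)^1 = 12·1 = 12.
  j = 2: C(12,2)·(1)^2 = 66·1 = 66.
  V_q(n, t) = 1 + 12 + 66 = 79.
Step 2: q^n = 2^12 = 4096.
Step 3: Hamming bound ⌊q^n / V_q(n,t)⌋ = ⌊4096/79⌋ = 51.
Step 4: Compare |C| = 27 to 51: satisfied.
The claimed |C| lies below the Hamming bound.


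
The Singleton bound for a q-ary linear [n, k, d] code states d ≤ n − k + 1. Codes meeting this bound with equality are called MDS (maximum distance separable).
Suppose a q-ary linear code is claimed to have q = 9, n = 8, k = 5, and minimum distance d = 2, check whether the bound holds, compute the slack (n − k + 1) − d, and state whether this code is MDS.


Singleton RHS = n − k + 1 = 4, slack = 2, bound satisfied, not MDS.

Singleton bound: d ≤ n − k + 1.
Here n = 8, k = 5, so n − k + 1 = 4.
Given d = 2, check d ≤ 4: YES.
Slack = (n − k + 1) − d = 2.
The code is NOT MDS (slack = 2 > 0).
Description: the claimed parameters are [8, 5, 2]_9; such a code would be non-MDS.


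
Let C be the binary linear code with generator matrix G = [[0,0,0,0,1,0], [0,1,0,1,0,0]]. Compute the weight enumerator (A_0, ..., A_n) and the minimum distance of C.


Weight distribution: A_0 = 1, A_1 = 1, A_2 = 1, A_3 = 1. Minimum distance d = 1.

Enumerate all 2^2 = 4 messages m ∈ F_2^2.
For each, compute codeword c = mG in F_2^6, then tally its weight.
  m = 00 → c = 000000, weight = 0.
  m = 10 → c = 000010, weight = 1.
  m = 01 → c = 010100, weight = 2.
  m = 11 → c = 010110, weight = 3.
Tally weights:
  weight 0: 1 codewords.
  weight 1: 1 codewords.
  weight 2: 1 codewords.
  weight 3: 1 codewords.
Minimum distance d = smallest w > 0 with A_w > 0 = 1.
Sanity: Σ A_w = 4 = 2^2 = 4 ✓.


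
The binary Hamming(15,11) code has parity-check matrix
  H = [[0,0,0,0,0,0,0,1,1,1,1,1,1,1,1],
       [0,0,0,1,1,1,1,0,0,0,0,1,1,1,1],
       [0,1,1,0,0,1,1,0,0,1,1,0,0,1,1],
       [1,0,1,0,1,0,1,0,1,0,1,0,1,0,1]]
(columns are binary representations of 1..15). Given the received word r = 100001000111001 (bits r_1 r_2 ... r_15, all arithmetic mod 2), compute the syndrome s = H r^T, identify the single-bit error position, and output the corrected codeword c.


s = (0, 1, 0, 1)^T, error position = 5, corrected codeword c = 100011000111001

Compute s = H r^T mod 2 one row at a time:
  s_1 = 0 + 0 + 1 + 1 + 1 + 0 + 0 + 1 = 4 ≡ 0 (mod 2).
  s_2 = 0 + 0 + 1 + 0 + 1 + 0 + 0 + 1 = 3 ≡ 1 (mod 2).
  s_3 = 0 + 0 + 1 + 0 + 1 + 1 + 0 + 1 = 4 ≡ 0 (mod 2).
  s_4 = 1 + 0 + 0 + 0 + 0 + 1 + 0 + 1 = 3 ≡ 1 (mod 2).
s = (0, 1, 0, 1)^T — this equals column 5 of H (binary 0101), so error is at position 5.
Correct: flip bit 5 of r = 100001000111001 to get c = 100011000111001.


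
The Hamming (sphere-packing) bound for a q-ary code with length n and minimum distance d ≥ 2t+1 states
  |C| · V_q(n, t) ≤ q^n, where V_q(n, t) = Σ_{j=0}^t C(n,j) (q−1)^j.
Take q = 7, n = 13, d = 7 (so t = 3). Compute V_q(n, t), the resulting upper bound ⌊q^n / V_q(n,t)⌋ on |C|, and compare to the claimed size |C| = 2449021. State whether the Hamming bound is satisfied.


V_q(n, t) = 64663, q^n = 96889010407, Hamming bound = 1498368, |C| = 2449021 > bound (violated).

Step 1: Compute V_q(n, t) = Σ_{j=0}^3 C(n, j) (q−1)^j.
  j = 0: C(13,0)·(6)^0 = 1·1 = 1.
  j = 1: C(13,1)·(6)^1 = 13·6 = 78.
  j = 2: C(13,2)·(6)^2 = 78·36 = 2808.
  j = 3: C(13,3)·(6)^3 = 286·216 = 61776.
  V_q(n, t) = 1 + 78 + 2808 + 61776 = 64663.
Step 2: q^n = 7^13 = 96889010407.
Step 3: Hamming bound ⌊q^n / V_q(n,t)⌋ = ⌊96889010407/64663⌋ = 1498368.
Step 4: Compare |C| = 2449021 to 1498368: violated.
The claimed |C| lies above the Hamming bound, so no 7-ary code of length 13 with d ≥ 7 can have 2449021 codewords.


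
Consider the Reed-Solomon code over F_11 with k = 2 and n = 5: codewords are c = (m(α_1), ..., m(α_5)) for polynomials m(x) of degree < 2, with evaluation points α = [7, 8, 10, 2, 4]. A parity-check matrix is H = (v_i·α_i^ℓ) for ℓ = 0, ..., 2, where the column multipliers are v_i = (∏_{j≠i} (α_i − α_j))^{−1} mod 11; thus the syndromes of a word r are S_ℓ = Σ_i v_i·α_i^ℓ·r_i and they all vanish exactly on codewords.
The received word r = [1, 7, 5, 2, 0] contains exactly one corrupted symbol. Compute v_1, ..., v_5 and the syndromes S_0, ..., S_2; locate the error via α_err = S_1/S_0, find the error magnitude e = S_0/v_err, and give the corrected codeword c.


S = (4, 6, 9), error at position 1, error magnitude e = 4, c = [8, 7, 5, 2, 0].

Step 1: column multipliers v_i = (∏_{j≠i}(α_i − α_j))^{−1} mod 11.
  i = 1 (α = 7): (7−8)(7−10)(7−2)(7−4) = (−1)·(−3)·5·3 = 45 ≡ 1, so v_1 = 1^{−1} = 1 (mod 11).
  i = 2 (α = 8): (8−7)(8−10)(8−2)(8−4) = 1·(−2)·6·4 = −48 ≡ 7, so v_2 = 7^{−1} = 8 (mod 11).
  i = 3 (α = 10): (10−7)(10−8)(10−2)(10−4) = 3·2·8·6 = 288 ≡ 2, so v_3 = 2^{−1} = 6 (mod 11).
  i = 4 (α = 2): (2−7)(2−8)(2−10)(2−4) = (−5)·(−6)·(−8)·(−2) = 480 ≡ 7, so v_4 = 7^{−1} = 8 (mod 11).
  i = 5 (α = 4): (4−7)(4−8)(4−10)(4−2) = (−3)·(−4)·(−6)·2 = −144 ≡ 10, so v_5 = 10^{−1} = 10 (mod 11).
  v = [1, 8, 6, 8, 10].
Step 2: syndromes of r = [1, 7, 5, 2, 0] (all sums mod 11).
  S_0 = Σ v_i r_i = 1·1 + 8·7 + 6·5 + 8·2 + 10·0 = 103 ≡ 4.
  S_1 = Σ v_i α_i r_i = 1·7·1 + 8·8·7 + 6·10·5 + 8·2·2 + 10·4·0 = 787 ≡ 6.
  α_i^2 mod 11 = [5, 9, 1, 4, 5].
  S_2 = Σ v_i α_i^2 r_i = 1·5·1 + 8·9·7 + 6·1·5 + 8·4·2 + 10·5·0 = 603 ≡ 9.
  S = (4, 6, 9) ≠ 0, so r is not a codeword (an error is present).
Step 3: locate the error. For a single error e at position i, S_ℓ = v_i·e·α_i^ℓ, so α_err = S_1/S_0.
  S_0^{−1} = 4^{−1} = 3 (mod 11), so α_err = 6·3 = 18 ≡ 7 = α_1. Error position i = 1.
  Consistency check: S_2/S_1 = 9·2 = 18 ≡ 7 = α_err ✓ (single-error assumption holds).
Step 4: error magnitude e = S_0/v_1 = S_0·∏_{j≠1}(α_1 − α_j) = 4·1 = 4 ≡ 4 (mod 11).
Step 5: correct position 1: c_1 = r_1 − e = 1 − 4 ≡ 8 (mod 11). Hence c = [8, 7, 5, 2, 0].
  Check: interpolating c through the α_i gives m(x) = 4 + 10·x (degree < 2) with m(α_i) = c_i for every i, so c is indeed a codeword.


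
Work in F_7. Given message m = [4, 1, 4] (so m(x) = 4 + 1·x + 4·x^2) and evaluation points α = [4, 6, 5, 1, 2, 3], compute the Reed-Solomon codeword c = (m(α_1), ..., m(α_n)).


c = [2, 0, 4, 2, 1, 1]

Message polynomial: m(x) = 4 + 1·x + 4·x^2 (mod 7).
For each evaluation point α_i, compute m(α_i) mod 7:
  α_1 = 4: Horner steps 4 → 3 → 2, so m(4) = 2.
  α_2 = 6: Horner steps 4 → 4 → 0, so m(6) = 0.
  α_3 = 5: Horner steps 4 → 0 → 4, so m(5) = 4.
  α_4 = 1: Horner steps 4 → 5 → 2, so m(1) = 2.
  α_5 = 2: Horner steps 4 → 2 → 1, so m(2) = 1.
  α_6 = 3: Horner steps 4 → 6 → 1, so m(3) = 1.
Codeword c = [2, 0, 4, 2, 1, 1] ∈ F_7^6.


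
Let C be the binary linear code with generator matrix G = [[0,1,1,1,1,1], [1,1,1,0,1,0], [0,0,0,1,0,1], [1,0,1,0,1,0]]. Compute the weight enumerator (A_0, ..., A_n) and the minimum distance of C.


Weight distribution: A_0 = 1, A_1 = 2, A_2 = 3, A_3 = 4, A_4 = 3, A_5 = 2, A_6 = 1. Minimum distance d = 1.

Enumerate all 2^4 = 16 messages m ∈ F_2^4.
For each, compute codeword c = mG in F_2^6, then tally its weight.
  m = 0000 → c = 000000, weight = 0.
  m = 1000 → c = 011111, weight = 5.
  m = 0100 → c = 111010, weight = 4.
  m = 1100 → c = 100101, weight = 3.
  m = 0010 → c = 000101, weight = 2.
  m = 1010 → c = 011010, weight = 3.
  m = 0110 → c = 111111, weight = 6.
  m = 1110 → c = 100000, weight = 1.
  m = 0001 → c = 101010, weight = 3.
  m = 1001 → c = 110101, weight = 4.
  m = 0101 → c = 010000, weight = 1.
  m = 1101 → c = 001111, weight = 4.
  m = 0011 → c = 101111, weight = 5.
  m = 1011 → c = 110000, weight = 2.
  m = 0111 → c = 010101, weight = 3.
  m = 1111 → c = 001010, weight = 2.
Tally weights:
  weight 0: 1 codewords.
  weight 1: 2 codewords.
  weight 2: 3 codewords.
  weight 3: 4 codewords.
  weight 4: 3 codewords.
  weight 5: 2 codewords.
  weight 6: 1 codewords.
Minimum distance d = smallest w > 0 with A_w > 0 = 1.
Sanity: Σ A_w = 16 = 2^4 = 16 ✓.


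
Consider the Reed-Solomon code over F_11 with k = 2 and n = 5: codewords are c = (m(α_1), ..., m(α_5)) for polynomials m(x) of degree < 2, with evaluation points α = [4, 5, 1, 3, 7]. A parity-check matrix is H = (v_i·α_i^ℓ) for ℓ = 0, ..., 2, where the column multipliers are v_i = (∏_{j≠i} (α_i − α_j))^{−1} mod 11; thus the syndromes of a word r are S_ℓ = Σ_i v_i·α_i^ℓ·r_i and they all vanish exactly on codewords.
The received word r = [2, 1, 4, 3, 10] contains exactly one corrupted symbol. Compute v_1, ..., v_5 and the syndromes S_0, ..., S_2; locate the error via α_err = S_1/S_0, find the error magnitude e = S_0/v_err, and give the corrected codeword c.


S = (10, 10, 10), error at position 3, error magnitude e = 10, c = [2, 1, 5, 3, 10].

Step 1: column multipliers v_i = (∏_{j≠i}(α_i − α_j))^{−1} mod 11.
  i = 1 (α = 4): (4−5)(4−1)(4−3)(4−7) = (−1)·3·1·(−3) = 9 ≡ 9, so v_1 = 9^{−1} = 5 (mod 11).
  i = 2 (α = 5): (5−4)(5−1)(5−3)(5−7) = 1·4·2·(−2) = −16 ≡ 6, so v_2 = 6^{−1} = 2 (mod 11).
  i = 3 (α = 1): (1−4)(1−5)(1−3)(1−7) = (−3)·(−4)·(−2)·(−6) = 144 ≡ 1, so v_3 = 1^{−1} = 1 (mod 11).
  i = 4 (α = 3): (3−4)(3−5)(3−1)(3−7) = (−1)·(−2)·2·(−4) = −16 ≡ 6, so v_4 = 6^{−1} = 2 (mod 11).
  i = 5 (α = 7): (7−4)(7−5)(7−1)(7−3) = 3·2·6·4 = 144 ≡ 1, so v_5 = 1^{−1} = 1 (mod 11).
  v = [5, 2, 1, 2, 1].
Step 2: syndromes of r = [2, 1, 4, 3, 10] (all sums mod 11).
  S_0 = Σ v_i r_i = 5·2 + 2·1 + 1·4 + 2·3 + 1·10 = 32 ≡ 10.
  S_1 = Σ v_i α_i r_i = 5·4·2 + 2·5·1 + 1·1·4 + 2·3·3 + 1·7·10 = 142 ≡ 10.
  α_i^2 mod 11 = [5, 3, 1, 9, 5].
  S_2 = Σ v_i α_i^2 r_i = 5·5·2 + 2·3·1 + 1·1·4 + 2·9·3 + 1·5·10 = 164 ≡ 10.
  S = (10, 10, 10) ≠ 0, so r is not a codeword (an error is present).
Step 3: locate the error. For a single error e at position i, S_ℓ = v_i·e·α_i^ℓ, so α_err = S_1/S_0.
  S_0^{−1} = 10^{−1} = 10 (mod 11), so α_err = 10·10 = 100 ≡ 1 = α_3. Error position i = 3.
  Consistency check: S_2/S_1 = 10·10 = 100 ≡ 1 = α_err ✓ (single-error assumption holds).
Step 4: error magnitude e = S_0/v_3 = S_0·∏_{j≠3}(α_3 − α_j) = 10·1 = 10 ≡ 10 (mod 11).
Step 5: correct position 3: c_3 = r_3 − e = 4 − 10 ≡ 5 (mod 11). Hence c = [2, 1, 5, 3, 10].
  Check: interpolating c through the α_i gives m(x) = 6 + 10·x (degree < 2) with m(α_i) = c_i for every i, so c is indeed a codeword.


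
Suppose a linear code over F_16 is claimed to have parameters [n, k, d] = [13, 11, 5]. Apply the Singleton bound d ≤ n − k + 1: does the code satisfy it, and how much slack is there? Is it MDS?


Singleton RHS = n − k + 1 = 3, slack = -2, bound violated (no such code; not MDS).

Singleton bound: d ≤ n − k + 1.
Here n = 13, k = 11, so n − k + 1 = 3.
Given d = 5, check d ≤ 3: NO.
Slack = (n − k + 1) − d = -2.
The slack is negative: d = 5 exceeds n − k + 1 = 3 by 2, so the Singleton bound is violated and no linear [13, 11, 5]_16 code can exist. In particular it is not MDS (MDS requires d = n − k + 1 exactly).
Description: the claimed parameters are [13, 11, 5]_16; such a code would be impossible (violates the Singleton bound).


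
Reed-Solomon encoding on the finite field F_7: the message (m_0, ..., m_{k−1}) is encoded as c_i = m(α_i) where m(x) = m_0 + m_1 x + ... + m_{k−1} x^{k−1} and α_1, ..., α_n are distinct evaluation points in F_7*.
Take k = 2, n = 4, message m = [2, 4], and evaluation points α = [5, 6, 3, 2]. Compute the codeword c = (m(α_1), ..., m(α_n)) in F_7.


c = [1, 5, 0, 3]

Message polynomial: m(x) = 2 + 4·x (mod 7).
For each evaluation point α_i, compute m(α_i) mod 7:
  α_1 = 5: Horner steps 4 → 1, so m(5) = 1.
  α_2 = 6: Horner steps 4 → 5, so m(6) = 5.
  α_3 = 3: Horner steps 4 → 0, so m(3) = 0.
  α_4 = 2: Horner steps 4 → 3, so m(2) = 3.
Codeword c = [1, 5, 0, 3] ∈ F_7^4.


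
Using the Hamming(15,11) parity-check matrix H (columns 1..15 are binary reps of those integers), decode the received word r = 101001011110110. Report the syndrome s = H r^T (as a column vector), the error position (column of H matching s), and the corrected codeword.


s = (0, 1, 1, 1)^T, error position = 7, corrected codeword c = 101001111110110

Compute s = H r^T mod 2 one row at a time:
  s_1 = 1 + 1 + 1 + 1 + 0 + 1 + 1 + 0 = 6 ≡ 0 (mod 2).
  s_2 = 0 + 0 + 1 + 0 + 0 + 1 + 1 + 0 = 3 ≡ 1 (mod 2).
  s_3 = 0 + 1 + 1 + 0 + 1 + 1 + 1 + 0 = 5 ≡ 1 (mod 2).
  s_4 = 1 + 1 + 0 + 0 + 1 + 1 + 1 + 0 = 5 ≡ 1 (mod 2).
s = (0, 1, 1, 1)^T — this equals column 7 of H (binary 0111), so error is at position 7.
Correct: flip bit 7 of r = 101001011110110 to get c = 101001111110110.


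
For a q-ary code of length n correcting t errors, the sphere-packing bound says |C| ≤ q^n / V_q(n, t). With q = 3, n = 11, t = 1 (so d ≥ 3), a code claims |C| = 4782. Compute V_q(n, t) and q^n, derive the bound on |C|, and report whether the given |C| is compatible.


V_q(n, t) = 23, q^n = 177147, Hamming bound = 7702, |C| = 4782 ≤ bound (satisfied).

Step 1: Compute V_q(n, t) = Σ_{j=0}^1 C(n, j) (q−1)^j.
  j = 0: C(11,0)·(2)^0 = 1·1 = 1.
  j = 1: C(11,1)·(2)^1 = 11·2 = 22.
  V_q(n, t) = 1 + 22 = 23.
Step 2: q^n = 3^11 = 177147.
Step 3: Hamming bound ⌊q^n / V_q(n,t)⌋ = ⌊177147/23⌋ = 7702.
Step 4: Compare |C| = 4782 to 7702: satisfied.
The claimed |C| lies below the Hamming bound.


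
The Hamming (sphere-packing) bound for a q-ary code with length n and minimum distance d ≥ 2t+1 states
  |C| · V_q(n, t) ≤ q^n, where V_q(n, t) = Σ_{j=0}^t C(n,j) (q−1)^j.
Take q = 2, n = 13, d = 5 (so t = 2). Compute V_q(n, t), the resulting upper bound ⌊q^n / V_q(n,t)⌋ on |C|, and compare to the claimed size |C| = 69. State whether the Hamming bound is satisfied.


V_q(n, t) = 92, q^n = 8192, Hamming bound = 89, |C| = 69 ≤ bound (satisfied).

Step 1: Compute V_q(n, t) = Σ_{j=0}^2 C(n, j) (q−1)^j.
  j = 0: C(13,0)·(1)^0 = 1·1 = 1.
  j = 1: C(13,1)·(1)^1 = 13·1 = 13.
  j = 2: C(13,2)·(1)^2 = 78·1 = 78.
  V_q(n, t) = 1 + 13 + 78 = 92.
Step 2: q^n = 2^13 = 8192.
Step 3: Hamming bound ⌊q^n / V_q(n,t)⌋ = ⌊8192/92⌋ = 89.
Step 4: Compare |C| = 69 to 89: satisfied.
The claimed |C| lies below the Hamming bound.


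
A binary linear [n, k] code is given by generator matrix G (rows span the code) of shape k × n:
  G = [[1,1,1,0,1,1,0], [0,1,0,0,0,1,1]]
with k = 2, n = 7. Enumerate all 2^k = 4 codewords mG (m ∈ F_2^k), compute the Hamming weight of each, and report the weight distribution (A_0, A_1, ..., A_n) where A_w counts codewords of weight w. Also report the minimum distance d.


Weight distribution: A_0 = 1, A_3 = 1, A_4 = 1, A_5 = 1. Minimum distance d = 3.

Enumerate all 2^2 = 4 messages m ∈ F_2^2.
For each, compute codeword c = mG in F_2^7, then tally its weight.
  m = 00 → c = 0000000, weight = 0.
  m = 10 → c = 1110110, weight = 5.
  m = 01 → c = 0100011, weight = 3.
  m = 11 → c = 1010101, weight = 4.
Tally weights:
  weight 0: 1 codewords.
  weight 3: 1 codewords.
  weight 4: 1 codewords.
  weight 5: 1 codewords.
Minimum distance d = smallest w > 0 with A_w > 0 = 3.
Sanity: Σ A_w = 4 = 2^2 = 4 ✓.


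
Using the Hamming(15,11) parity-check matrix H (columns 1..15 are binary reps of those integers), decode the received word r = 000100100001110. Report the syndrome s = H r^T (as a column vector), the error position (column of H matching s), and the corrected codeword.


s = (1, 1, 0, 0)^T, error position = 12, corrected codeword c = 000100100000110

Compute s = H r^T mod 2 one row at a time:
  s_1 = 0 + 0 + 0 + 0 + 1 + 1 + 1 + 0 = 3 ≡ 1 (mod 2).
  s_2 = 1 + 0 + 0 + 1 + 1 + 1 + 1 + 0 = 5 ≡ 1 (mod 2).
  s_3 = 0 + 0 + 0 + 1 + 0 + 0 + 1 + 0 = 2 ≡ 0 (mod 2).
  s_4 = 0 + 0 + 0 + 1 + 0 + 0 + 1 + 0 = 2 ≡ 0 (mod 2).
s = (1, 1, 0, 0)^T — this equals column 12 of H (binary 1100), so error is at position 12.
Correct: flip bit 12 of r = 000100100001110 to get c = 000100100000110.


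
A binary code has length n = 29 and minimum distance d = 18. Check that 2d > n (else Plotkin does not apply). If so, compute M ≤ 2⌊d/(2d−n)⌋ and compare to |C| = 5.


Plotkin bound M ≤ 4; given |C| = 5 > bound (violated).

Check applicability: 2d = 36, n = 29.
2d − n = 7 > 0, so Plotkin applies.
Compute d/(2d−n) = 18/7 ≈ 2.5714.
⌊d/(2d−n)⌋ = 2.
Plotkin bound: M ≤ 2·2 = 4.
Given |C| = 5, check: VIOLATED.
This |C| is above the Plotkin bound, so no binary code with n = 29, d = 18 and 5 codewords exists.


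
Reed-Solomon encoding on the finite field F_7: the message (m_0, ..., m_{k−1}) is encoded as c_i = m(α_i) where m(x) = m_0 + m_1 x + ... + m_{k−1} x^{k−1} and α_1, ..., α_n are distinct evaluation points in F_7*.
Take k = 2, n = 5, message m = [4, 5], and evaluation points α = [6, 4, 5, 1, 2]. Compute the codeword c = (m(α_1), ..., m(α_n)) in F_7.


c = [6, 3, 1, 2, 0]

Message polynomial: m(x) = 4 + 5·x (mod 7).
For each evaluation point α_i, compute m(α_i) mod 7:
  α_1 = 6: Horner steps 5 → 6, so m(6) = 6.
  α_2 = 4: Horner steps 5 → 3, so m(4) = 3.
  α_3 = 5: Horner steps 5 → 1, so m(5) = 1.
  α_4 = 1: Horner steps 5 → 2, so m(1) = 2.
  α_5 = 2: Horner steps 5 → 0, so m(2) = 0.
Codeword c = [6, 3, 1, 2, 0] ∈ F_7^5.


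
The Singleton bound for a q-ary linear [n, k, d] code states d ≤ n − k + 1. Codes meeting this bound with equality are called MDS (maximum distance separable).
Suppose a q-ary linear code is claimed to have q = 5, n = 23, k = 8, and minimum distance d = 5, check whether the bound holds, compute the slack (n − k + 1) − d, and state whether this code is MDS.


Singleton RHS = n − k + 1 = 16, slack = 11, bound satisfied, not MDS.

Singleton bound: d ≤ n − k + 1.
Here n = 23, k = 8, so n − k + 1 = 16.
Given d = 5, check d ≤ 16: YES.
Slack = (n − k + 1) − d = 11.
The code is NOT MDS (slack = 11 > 0).
Description: the claimed parameters are [23, 8, 5]_5; such a code would be non-MDS.


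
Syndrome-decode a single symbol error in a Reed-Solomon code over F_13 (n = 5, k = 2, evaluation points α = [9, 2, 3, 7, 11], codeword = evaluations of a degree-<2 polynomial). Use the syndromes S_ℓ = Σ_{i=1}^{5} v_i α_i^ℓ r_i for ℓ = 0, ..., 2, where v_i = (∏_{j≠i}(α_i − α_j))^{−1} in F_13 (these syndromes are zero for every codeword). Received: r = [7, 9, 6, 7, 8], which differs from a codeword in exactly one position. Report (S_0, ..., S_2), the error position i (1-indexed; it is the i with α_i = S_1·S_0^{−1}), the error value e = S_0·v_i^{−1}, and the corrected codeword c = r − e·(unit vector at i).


S = (6, 2, 5), error at position 1, error magnitude e = 6, c = [1, 9, 6, 7, 8].

Step 1: column multipliers v_i = (∏_{j≠i}(α_i − α_j))^{−1} mod 13.
  i = 1 (α = 9): (9−2)(9−3)(9−7)(9−11) = 7·6·2·(−2) = −168 ≡ 1, so v_1 = 1^{−1} = 1 (mod 13).
  i = 2 (α = 2): (2−9)(2−3)(2−7)(2−11) = (−7)·(−1)·(−5)·(−9) = 315 ≡ 3, so v_2 = 3^{−1} = 9 (mod 13).
  i = 3 (α = 3): (3−9)(3−2)(3−7)(3−11) = (−6)·1·(−4)·(−8) = −192 ≡ 3, so v_3 = 3^{−1} = 9 (mod 13).
  i = 4 (α = 7): (7−9)(7−2)(7−3)(7−11) = (−2)·5·4·(−4) = 160 ≡ 4, so v_4 = 4^{−1} = 10 (mod 13).
  i = 5 (α = 11): (11−9)(11−2)(11−3)(11−7) = 2·9·8·4 = 576 ≡ 4, so v_5 = 4^{−1} = 10 (mod 13).
  v = [1, 9, 9, 10, 10].
Step 2: syndromes of r = [7, 9, 6, 7, 8] (all sums mod 13).
  S_0 = Σ v_i r_i = 1·7 + 9·9 + 9·6 + 10·7 + 10·8 = 292 ≡ 6.
  S_1 = Σ v_i α_i r_i = 1·9·7 + 9·2·9 + 9·3·6 + 10·7·7 + 10·11·8 = 1757 ≡ 2.
  α_i^2 mod 13 = [3, 4, 9, 10, 4].
  S_2 = Σ v_i α_i^2 r_i = 1·3·7 + 9·4·9 + 9·9·6 + 10·10·7 + 10·4·8 = 1851 ≡ 5.
  S = (6, 2, 5) ≠ 0, so r is not a codeword (an error is present).
Step 3: locate the error. For a single error e at position i, S_ℓ = v_i·e·α_i^ℓ, so α_err = S_1/S_0.
  S_0^{−1} = 6^{−1} = 11 (mod 13), so α_err = 2·11 = 22 ≡ 9 = α_1. Error position i = 1.
  Consistency check: S_2/S_1 = 5·7 = 35 ≡ 9 = α_err ✓ (single-error assumption holds).
Step 4: error magnitude e = S_0/v_1 = S_0·∏_{j≠1}(α_1 − α_j) = 6·1 = 6 ≡ 6 (mod 13).
Step 5: correct position 1: c_1 = r_1 − e = 7 − 6 ≡ 1 (mod 13). Hence c = [1, 9, 6, 7, 8].
  Check: interpolating c through the α_i gives m(x) = 2 + 10·x (degree < 2) with m(α_i) = c_i for every i, so c is indeed a codeword.
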